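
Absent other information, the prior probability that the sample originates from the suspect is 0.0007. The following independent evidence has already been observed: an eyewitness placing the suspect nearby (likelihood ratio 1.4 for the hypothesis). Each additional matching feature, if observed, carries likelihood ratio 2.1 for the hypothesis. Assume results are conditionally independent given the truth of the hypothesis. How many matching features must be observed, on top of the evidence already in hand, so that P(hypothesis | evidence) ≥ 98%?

Prior odds = 0.0007/0.9993 = 7/9993.
Bayes factor of the evidence already in hand = 1.4.
Odds after that evidence = (7/9993) × 1.4 = 49/49965.
Target odds = 0.98/0.02 = 49.
Need 2.1ⁿ ≥ 49 ÷ (49/49965) = 49965.
2.1¹⁴ ≈32439.2 falls short of 49965 but 2.1¹⁵ ≈68122.3 reaches it, so n = 15.

15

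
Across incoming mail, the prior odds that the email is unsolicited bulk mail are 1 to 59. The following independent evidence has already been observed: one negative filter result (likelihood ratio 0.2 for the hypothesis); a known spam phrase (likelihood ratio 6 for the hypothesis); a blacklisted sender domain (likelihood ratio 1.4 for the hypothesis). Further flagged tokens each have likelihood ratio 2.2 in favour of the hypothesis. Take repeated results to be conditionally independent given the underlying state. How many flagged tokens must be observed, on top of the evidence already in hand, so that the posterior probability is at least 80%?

Prior odds = 1/59.
Combined Bayes factor of the evidence already in hand = 0.2 × 6 × 1.4 = 1.68.
Odds after that evidence = (1/59) × 1.68 = 42/1475.
Target odds = 0.8/0.2 = 4.
Need 2.2ⁿ ≥ 4 ÷ (42/1475) = 2950/21.
2.2⁶ = 1771561/15625 falls short of 2950/21 but 2.2⁷ = 19487171/78125 reaches it, so n = 7.

7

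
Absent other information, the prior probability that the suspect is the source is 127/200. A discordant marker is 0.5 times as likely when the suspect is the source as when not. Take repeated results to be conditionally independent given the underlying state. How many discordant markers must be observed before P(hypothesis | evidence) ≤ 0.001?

Prior odds = 0.635/0.365 = 127/73.
Likelihood ratio per discordant marker = 0.5.
Target odds: 0.001 ÷ 0.999 = 1/999.
Need (127/73) × 0.5ⁿ ≤ 1/999, i.e. 0.5ⁿ ≤ 73/126873.
0.5¹⁰ = 1/1024 is still above 73/126873 but 0.5¹¹ = 1/2048 is at or below it, so n = 11.

11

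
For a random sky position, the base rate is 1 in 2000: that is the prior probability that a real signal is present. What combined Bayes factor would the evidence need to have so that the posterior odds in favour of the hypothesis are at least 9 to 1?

17991

Prior odds = 0.0005/0.9995 = 1/1999.
Target odds = 9.
Required Bayes factor = 9 ÷ (1/1999) = 17991.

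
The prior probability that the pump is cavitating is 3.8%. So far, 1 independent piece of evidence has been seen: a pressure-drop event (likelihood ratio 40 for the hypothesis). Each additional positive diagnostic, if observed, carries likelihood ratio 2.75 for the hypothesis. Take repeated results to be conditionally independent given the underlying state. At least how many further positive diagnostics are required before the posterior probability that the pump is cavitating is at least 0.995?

Prior odds = 0.038/0.962 = 19/481.
Bayes factor of the evidence already in hand = 40.
Odds after that evidence = (19/481) × 40 = 760/481.
Target odds = 0.995/0.005 = 199.
Need 2.75ⁿ ≥ 199 ÷ (760/481) = 95719/760.
2.75⁴ = 57.19140625 falls short of 95719/760 but 2.75⁵ = 161051/1024 reaches it, so n = 5.

5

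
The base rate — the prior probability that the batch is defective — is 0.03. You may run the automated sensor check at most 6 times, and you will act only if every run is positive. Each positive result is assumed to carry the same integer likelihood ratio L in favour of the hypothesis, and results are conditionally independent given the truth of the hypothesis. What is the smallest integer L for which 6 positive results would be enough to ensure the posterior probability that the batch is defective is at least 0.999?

6

Prior odds = 0.03/0.97 = 3/97.
Target odds = 0.999/0.001 = 999.
Need L⁶ ≥ 999 ÷ (3/97) = 32301.
5⁶ = 15625 < 32301 ≤ 46656 = 6⁶, so L = 6.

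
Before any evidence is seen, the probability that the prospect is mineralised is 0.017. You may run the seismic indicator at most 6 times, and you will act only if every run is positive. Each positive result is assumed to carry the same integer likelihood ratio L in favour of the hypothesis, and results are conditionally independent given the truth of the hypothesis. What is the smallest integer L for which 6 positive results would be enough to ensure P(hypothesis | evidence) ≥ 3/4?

3

Prior odds = 0.017/0.983 = 17/983.
Target odds = 0.75/0.25 = 3.
Need L⁶ ≥ 3 ÷ (17/983) = 2949/17.
2⁶ = 64 < 2949/17 ≤ 729 = 3⁶, so L = 3.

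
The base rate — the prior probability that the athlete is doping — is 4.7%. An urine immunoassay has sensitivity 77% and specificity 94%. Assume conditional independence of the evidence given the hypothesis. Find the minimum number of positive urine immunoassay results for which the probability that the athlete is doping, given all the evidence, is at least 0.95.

Prior odds = 0.047/0.953 = 47/953.
False-positive rate = 1 − 0.94 = 0.06; likelihood ratio of a positive = 0.77/0.06 = 77/6.
Target odds: 0.95 ÷ 0.05 = 19.
Need (47/953) × (77/6)ⁿ ≥ 19, i.e. (77/6)ⁿ ≥ 18107/47.
(77/6)² = 5929/36 falls short of 18107/47 but (77/6)³ = 456533/216 reaches it, so n = 3.

3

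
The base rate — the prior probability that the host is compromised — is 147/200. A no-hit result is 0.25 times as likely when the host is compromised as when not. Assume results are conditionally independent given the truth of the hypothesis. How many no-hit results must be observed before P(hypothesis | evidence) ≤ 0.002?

6

Prior odds: 0.735 ÷ 0.265 = 147/53.
Likelihood ratio per no-hit result = 0.25.
Target odds: 0.002 ÷ 0.998 = 1/499.
Need (147/53) × 0.25ⁿ ≤ 1/499, i.e. 0.25ⁿ ≤ 53/73353.
0.25⁵ = 1/1024 is still above 53/73353 but 0.25⁶ = 1/4096 is at or below it, so n = 6.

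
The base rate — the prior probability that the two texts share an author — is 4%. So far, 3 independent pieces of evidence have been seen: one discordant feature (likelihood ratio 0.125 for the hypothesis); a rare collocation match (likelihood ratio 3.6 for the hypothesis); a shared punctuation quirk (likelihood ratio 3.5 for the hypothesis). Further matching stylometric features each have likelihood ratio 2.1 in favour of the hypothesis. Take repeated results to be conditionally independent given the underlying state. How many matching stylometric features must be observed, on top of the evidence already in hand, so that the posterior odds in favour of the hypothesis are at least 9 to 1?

Prior odds = 0.04/0.96 = 1/24.
Combined Bayes factor of the evidence already in hand = 0.125 × 3.6 × 3.5 = 1.575.
Odds after that evidence = (1/24) × 1.575 = 0.065625.
Target odds = 9.
Need 2.1ⁿ ≥ 9 ÷ 0.065625 = 960/7.
2.1⁶ = 85766121/1000000 falls short of 960/7 but 2.1⁷ ≈180.109 reaches it, so n = 7.

7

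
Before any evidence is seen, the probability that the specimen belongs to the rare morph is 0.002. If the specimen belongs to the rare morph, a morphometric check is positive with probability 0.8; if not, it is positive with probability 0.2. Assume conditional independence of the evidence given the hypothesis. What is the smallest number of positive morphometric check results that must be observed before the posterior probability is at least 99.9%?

Prior odds = 0.002/0.998 = 1/499.
Likelihood ratio of a positive = 0.8/0.2 = 4.
Target posterior odds = 0.999/0.001 = 999.
Require 4ⁿ ≥ 999 ÷ (1/499) = 498501.
4⁹ = 262144 falls short of 498501 but 4¹⁰ = 1048576 reaches it, so n = 10.

10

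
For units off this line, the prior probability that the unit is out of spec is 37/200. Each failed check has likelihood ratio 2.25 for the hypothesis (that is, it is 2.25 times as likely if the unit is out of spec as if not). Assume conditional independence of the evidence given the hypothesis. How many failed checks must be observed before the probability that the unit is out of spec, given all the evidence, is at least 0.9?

Prior odds: 0.185 ÷ 0.815 = 37/163.
Likelihood ratio per failed check = 2.25.
Target posterior odds = 0.9/0.1 = 9.
Require 2.25ⁿ ≥ 9 ÷ (37/163) = 1467/37.
2.25⁴ = 25.62890625 falls short of 1467/37 but 2.25⁵ = 59049/1024 reaches it, so n = 5.

5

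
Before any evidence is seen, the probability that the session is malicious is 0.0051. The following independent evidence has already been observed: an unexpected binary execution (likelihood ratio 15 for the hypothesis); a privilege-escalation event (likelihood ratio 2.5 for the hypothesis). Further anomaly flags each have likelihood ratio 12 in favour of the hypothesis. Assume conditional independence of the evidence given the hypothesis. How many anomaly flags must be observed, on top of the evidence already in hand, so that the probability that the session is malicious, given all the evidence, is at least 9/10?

Prior odds = 0.0051/0.9949 = 51/9949.
Combined Bayes factor of the evidence already in hand = 15 × 2.5 = 37.5.
Odds after that evidence = (51/9949) × 37.5 = 3825/19898.
Target odds = 0.9/0.1 = 9.
Need 12ⁿ ≥ 9 ÷ (3825/19898) = 19898/425.
12¹ = 12 falls short of 19898/425 but 12² = 144 reaches it, so n = 2.

2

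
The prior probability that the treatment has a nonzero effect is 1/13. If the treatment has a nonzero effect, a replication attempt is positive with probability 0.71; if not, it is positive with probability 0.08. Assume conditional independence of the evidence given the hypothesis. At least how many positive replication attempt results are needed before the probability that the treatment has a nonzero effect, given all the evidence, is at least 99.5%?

4

Prior odds = (1/13)/(12/13) = 1/12.
Likelihood ratio of a positive = 0.71/0.08 = 8.875.
Target posterior odds = 0.995/0.005 = 199.
Require 8.875ⁿ ≥ 199 ÷ (1/12) = 2388.
8.875³ = 357911/512 falls short of 2388 but 8.875⁴ = 25411681/4096 reaches it, so n = 4.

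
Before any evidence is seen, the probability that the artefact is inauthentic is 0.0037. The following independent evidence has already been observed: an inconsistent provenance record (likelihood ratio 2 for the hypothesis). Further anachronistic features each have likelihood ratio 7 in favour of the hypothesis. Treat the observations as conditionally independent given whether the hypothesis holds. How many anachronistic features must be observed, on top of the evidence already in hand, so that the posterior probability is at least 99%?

Prior odds = 0.0037/0.9963 = 37/9963.
Bayes factor of the evidence already in hand = 2.
Odds after that evidence = (37/9963) × 2 = 74/9963.
Target odds = 0.99/0.01 = 99.
Need 7ⁿ ≥ 99 ÷ (74/9963) = 986337/74.
7⁴ = 2401 falls short of 986337/74 but 7⁵ = 16807 reaches it, so n = 5.

5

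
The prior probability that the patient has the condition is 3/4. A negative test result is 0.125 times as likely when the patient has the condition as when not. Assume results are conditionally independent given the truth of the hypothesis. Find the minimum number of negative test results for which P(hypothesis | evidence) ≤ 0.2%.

Prior odds = 0.75/0.25 = 3.
Likelihood ratio per negative test result = 0.125.
Target odds: 0.002 ÷ 0.998 = 1/499.
Require 0.125ⁿ ≤ 1/499 ÷ 3 = 1/1497.
0.125³ = 0.001953125 is still above 1/1497 but 0.125⁴ = 1/4096 is at or below it, so n = 4.

4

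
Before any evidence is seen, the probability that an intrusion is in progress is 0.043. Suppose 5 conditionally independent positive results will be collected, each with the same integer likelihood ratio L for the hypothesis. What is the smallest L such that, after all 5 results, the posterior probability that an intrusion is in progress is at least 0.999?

8

Prior odds = 0.043/0.957 = 43/957.
Target odds = 0.999/0.001 = 999.
Need L⁵ ≥ 999 ÷ (43/957) = 956043/43.
7⁵ = 16807 < 956043/43 ≤ 32768 = 8⁵, so L = 8.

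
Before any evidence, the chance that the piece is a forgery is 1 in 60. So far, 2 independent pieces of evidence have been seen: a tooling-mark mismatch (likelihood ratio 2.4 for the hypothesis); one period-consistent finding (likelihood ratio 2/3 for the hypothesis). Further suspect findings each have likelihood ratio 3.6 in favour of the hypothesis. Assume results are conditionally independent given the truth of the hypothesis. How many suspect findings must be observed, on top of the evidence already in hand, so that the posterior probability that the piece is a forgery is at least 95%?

Prior odds = (1/60)/(59/60) = 1/59.
Combined Bayes factor of the evidence already in hand = 2.4 × (2/3) = 1.6.
Odds after that evidence = (1/59) × 1.6 = 8/295.
Target odds = 0.95/0.05 = 19.
Need 3.6ⁿ ≥ 19 ÷ (8/295) = 700.625.
3.6⁵ = 604.66176 falls short of 700.625 but 3.6⁶ = 34012224/15625 reaches it, so n = 6.

6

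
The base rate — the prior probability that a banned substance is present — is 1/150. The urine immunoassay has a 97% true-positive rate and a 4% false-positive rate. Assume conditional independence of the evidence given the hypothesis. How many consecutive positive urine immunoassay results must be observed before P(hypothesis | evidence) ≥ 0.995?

Prior odds = (1/150)/(149/150) = 1/149.
Likelihood ratio of a positive result = 0.97/0.04 = 24.25.
Target odds: 0.995 ÷ 0.005 = 199.
Require 24.25ⁿ ≥ 199 ÷ (1/149) = 29651.
24.25³ = 912673/64 falls short of 29651 but 24.25⁴ = 88529281/256 reaches it, so n = 4.

4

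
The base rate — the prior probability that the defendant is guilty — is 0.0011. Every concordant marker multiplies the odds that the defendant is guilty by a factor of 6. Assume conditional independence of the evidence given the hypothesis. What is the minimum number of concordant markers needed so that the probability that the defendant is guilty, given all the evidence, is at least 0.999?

8

Prior odds = 0.0011/0.9989 = 11/9989.
Likelihood ratio per concordant marker = 6.
Target odds: 0.999 ÷ 0.001 = 999.
Need (11/9989) × 6ⁿ ≥ 999, i.e. 6ⁿ ≥ 9979011/11.
6⁷ = 279936 falls short of 9979011/11 but 6⁸ = 1679616 reaches it, so n = 8.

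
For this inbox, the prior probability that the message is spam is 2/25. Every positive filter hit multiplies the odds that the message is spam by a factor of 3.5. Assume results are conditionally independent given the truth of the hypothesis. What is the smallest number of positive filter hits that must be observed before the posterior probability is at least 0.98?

6

Prior odds: 0.08 ÷ 0.92 = 2/23.
Likelihood ratio per positive filter hit = 3.5.
Target posterior odds = 0.98/0.02 = 49.
Need (2/23) × 3.5ⁿ ≥ 49, i.e. 3.5ⁿ ≥ 563.5.
3.5⁵ = 525.21875 falls short of 563.5 but 3.5⁶ = 1838.265625 reaches it, so n = 6.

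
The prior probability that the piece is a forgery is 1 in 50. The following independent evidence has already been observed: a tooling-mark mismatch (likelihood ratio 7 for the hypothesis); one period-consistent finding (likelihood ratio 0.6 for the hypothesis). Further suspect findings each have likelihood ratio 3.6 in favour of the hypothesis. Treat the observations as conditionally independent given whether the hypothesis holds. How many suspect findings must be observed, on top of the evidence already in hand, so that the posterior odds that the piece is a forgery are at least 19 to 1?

5

Prior odds = 0.02/0.98 = 1/49.
Combined Bayes factor of the evidence already in hand = 7 × 0.6 = 4.2.
Odds after that evidence = (1/49) × 4.2 = 3/35.
Target odds = 19.
Need 3.6ⁿ ≥ 19 ÷ (3/35) = 665/3.
3.6⁴ = 167.9616 falls short of 665/3 but 3.6⁵ = 604.66176 reaches it, so n = 5.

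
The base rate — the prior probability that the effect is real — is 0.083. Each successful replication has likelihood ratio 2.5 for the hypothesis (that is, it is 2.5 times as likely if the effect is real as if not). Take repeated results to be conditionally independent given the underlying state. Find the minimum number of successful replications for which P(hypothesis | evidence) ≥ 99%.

Prior odds: 0.083 ÷ 0.917 = 83/917.
Likelihood ratio per successful replication = 2.5.
Target odds: 0.99 ÷ 0.01 = 99.
Need (83/917) × 2.5ⁿ ≥ 99, i.e. 2.5ⁿ ≥ 90783/83.
2.5⁷ = 610.3515625 falls short of 90783/83 but 2.5⁸ = 390625/256 reaches it, so n = 8.

8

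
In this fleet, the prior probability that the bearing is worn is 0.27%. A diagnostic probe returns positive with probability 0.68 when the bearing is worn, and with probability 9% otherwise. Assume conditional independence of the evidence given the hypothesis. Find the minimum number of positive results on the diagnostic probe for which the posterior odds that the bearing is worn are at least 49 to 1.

5

Prior odds = 0.0027/0.9973 = 27/9973.
Likelihood ratio of a positive result = 0.68/0.09 = 68/9.
Target odds = 49.
Need (27/9973) × (68/9)ⁿ ≥ 49, i.e. (68/9)ⁿ ≥ 488677/27.
(68/9)⁴ = 21381376/6561 falls short of 488677/27 but (68/9)⁵ ≈24622.5 reaches it, so n = 5.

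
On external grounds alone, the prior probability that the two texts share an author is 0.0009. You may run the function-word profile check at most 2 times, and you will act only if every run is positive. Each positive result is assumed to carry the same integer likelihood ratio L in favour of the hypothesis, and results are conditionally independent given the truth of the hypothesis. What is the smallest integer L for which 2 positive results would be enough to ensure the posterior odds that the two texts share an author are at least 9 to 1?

100

Prior odds = 0.0009/0.9991 = 9/9991.
Target odds = 9.
Need L² ≥ 9 ÷ (9/9991) = 9991.
99² = 9801 < 9991 ≤ 10000 = 100², so L = 100.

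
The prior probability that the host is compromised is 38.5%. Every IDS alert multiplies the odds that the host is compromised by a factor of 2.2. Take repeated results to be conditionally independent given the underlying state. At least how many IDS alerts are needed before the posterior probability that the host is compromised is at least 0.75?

2

Prior odds = 0.385/0.615 = 77/123.
Likelihood ratio per IDS alert = 2.2.
Target odds: 0.75 ÷ 0.25 = 3.
Require 2.2ⁿ ≥ 3 ÷ (77/123) = 369/77.
2.2¹ = 2.2 falls short of 369/77 but 2.2² = 4.84 reaches it, so n = 2.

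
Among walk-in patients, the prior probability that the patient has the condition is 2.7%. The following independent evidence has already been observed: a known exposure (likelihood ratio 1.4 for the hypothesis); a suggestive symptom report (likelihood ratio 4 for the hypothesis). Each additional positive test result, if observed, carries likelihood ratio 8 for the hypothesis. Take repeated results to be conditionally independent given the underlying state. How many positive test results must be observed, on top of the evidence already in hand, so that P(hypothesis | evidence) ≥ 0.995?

Prior odds = 0.027/0.973 = 27/973.
Combined Bayes factor of the evidence already in hand = 1.4 × 4 = 5.6.
Odds after that evidence = (27/973) × 5.6 = 108/695.
Target odds = 0.995/0.005 = 199.
Need 8ⁿ ≥ 199 ÷ (108/695) = 138305/108.
8³ = 512 falls short of 138305/108 but 8⁴ = 4096 reaches it, so n = 4.

4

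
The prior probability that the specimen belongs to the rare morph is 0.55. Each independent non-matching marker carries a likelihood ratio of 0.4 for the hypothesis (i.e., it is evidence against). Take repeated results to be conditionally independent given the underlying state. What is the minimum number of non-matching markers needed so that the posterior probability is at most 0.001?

8

Prior odds: 0.55 ÷ 0.45 = 11/9.
Likelihood ratio per non-matching marker = 0.4.
Target posterior odds = 0.001/0.999 = 1/999.
Require 0.4ⁿ ≤ 1/999 ÷ (11/9) = 1/1221.
0.4⁷ = 128/78125 is still above 1/1221 but 0.4⁸ = 256/390625 is at or below it, so n = 8.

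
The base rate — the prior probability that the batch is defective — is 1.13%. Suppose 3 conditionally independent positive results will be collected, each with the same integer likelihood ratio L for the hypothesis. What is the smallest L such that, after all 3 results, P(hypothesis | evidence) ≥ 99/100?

Prior odds = 0.0113/0.9887 = 113/9887.
Target odds = 0.99/0.01 = 99.
Need L³ ≥ 99 ÷ (113/9887) = 978813/113.
20³ = 8000 < 978813/113 ≤ 9261 = 21³, so L = 21.

21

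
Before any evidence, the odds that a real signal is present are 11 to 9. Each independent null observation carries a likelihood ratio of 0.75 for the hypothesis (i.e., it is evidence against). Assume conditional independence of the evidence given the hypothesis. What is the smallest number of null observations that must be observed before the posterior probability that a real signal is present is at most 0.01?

17

Prior odds = 11/9.
Likelihood ratio per null observation = 0.75.
Target posterior odds = 0.01/0.99 = 1/99.
Require 0.75ⁿ ≤ 1/99 ÷ (11/9) = 1/121.
0.75¹⁶ ≈0.0100226 is still above 1/121 but 0.75¹⁷ ≈0.00751695 is at or below it, so n = 17.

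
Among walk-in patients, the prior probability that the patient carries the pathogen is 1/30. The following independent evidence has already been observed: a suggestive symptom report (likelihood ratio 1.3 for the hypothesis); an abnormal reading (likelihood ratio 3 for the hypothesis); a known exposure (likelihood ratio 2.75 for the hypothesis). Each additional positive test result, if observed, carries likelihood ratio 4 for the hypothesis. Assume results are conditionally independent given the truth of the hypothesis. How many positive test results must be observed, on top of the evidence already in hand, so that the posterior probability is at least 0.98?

Prior odds = (1/30)/(29/30) = 1/29.
Combined Bayes factor of the evidence already in hand = 1.3 × 3 × 2.75 = 10.725.
Odds after that evidence = (1/29) × 10.725 = 429/1160.
Target odds = 0.98/0.02 = 49.
Need 4ⁿ ≥ 49 ÷ (429/1160) = 56840/429.
4³ = 64 falls short of 56840/429 but 4⁴ = 256 reaches it, so n = 4.

4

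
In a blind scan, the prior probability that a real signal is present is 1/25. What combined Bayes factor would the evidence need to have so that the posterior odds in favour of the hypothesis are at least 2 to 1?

Prior odds = 0.04/0.96 = 1/24.
Target odds = 2.
Required Bayes factor = 2 ÷ (1/24) = 48.

48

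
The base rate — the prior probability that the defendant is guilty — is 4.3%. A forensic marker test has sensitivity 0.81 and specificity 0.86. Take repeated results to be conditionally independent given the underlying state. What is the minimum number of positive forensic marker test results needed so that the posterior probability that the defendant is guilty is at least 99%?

5

Prior odds = 0.043/0.957 = 43/957.
False-positive rate = 1 − 0.86 = 0.14; likelihood ratio of a positive = 0.81/0.14 = 81/14.
Target posterior odds = 0.99/0.01 = 99.
Require (81/14)ⁿ ≥ 99 ÷ (43/957) = 94743/43.
(81/14)⁴ = 43046721/38416 falls short of 94743/43 but (81/14)⁵ ≈6483.13 reaches it, so n = 5.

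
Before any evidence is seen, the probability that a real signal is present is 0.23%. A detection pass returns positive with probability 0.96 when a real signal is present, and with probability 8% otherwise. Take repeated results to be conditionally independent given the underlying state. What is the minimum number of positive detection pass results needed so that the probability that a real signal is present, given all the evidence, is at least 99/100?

5

Prior odds = 0.0023/0.9977 = 23/9977.
Likelihood ratio of a positive result = 0.96/0.08 = 12.
Target posterior odds = 0.99/0.01 = 99.
Require 12ⁿ ≥ 99 ÷ (23/9977) = 987723/23.
12⁴ = 20736 falls short of 987723/23 but 12⁵ = 248832 reaches it, so n = 5.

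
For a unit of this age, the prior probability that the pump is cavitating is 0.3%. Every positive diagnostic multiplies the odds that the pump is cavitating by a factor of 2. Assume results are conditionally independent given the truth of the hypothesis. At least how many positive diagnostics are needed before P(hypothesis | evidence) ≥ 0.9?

Prior odds = 0.003/0.997 = 3/997.
Likelihood ratio per positive diagnostic = 2.
Target posterior odds = 0.9/0.1 = 9.
Require 2ⁿ ≥ 9 ÷ (3/997) = 2991.
2¹¹ = 2048 falls short of 2991 but 2¹² = 4096 reaches it, so n = 12.

12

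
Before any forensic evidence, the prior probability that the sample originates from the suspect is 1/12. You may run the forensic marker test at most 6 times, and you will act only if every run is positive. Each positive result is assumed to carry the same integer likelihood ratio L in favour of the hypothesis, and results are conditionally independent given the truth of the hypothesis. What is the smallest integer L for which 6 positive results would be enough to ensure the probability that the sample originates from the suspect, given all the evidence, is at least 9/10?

Prior odds = (1/12)/(11/12) = 1/11.
Target odds = 0.9/0.1 = 9.
Need L⁶ ≥ 9 ÷ (1/11) = 99.
2⁶ = 64 < 99 ≤ 729 = 3⁶, so L = 3.

3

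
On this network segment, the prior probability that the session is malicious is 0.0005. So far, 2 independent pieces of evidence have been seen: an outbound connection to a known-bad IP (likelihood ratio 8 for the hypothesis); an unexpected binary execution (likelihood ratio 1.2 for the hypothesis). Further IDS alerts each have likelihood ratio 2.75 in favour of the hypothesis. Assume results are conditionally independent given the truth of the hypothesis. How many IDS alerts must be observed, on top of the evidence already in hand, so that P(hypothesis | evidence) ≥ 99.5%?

Prior odds = 0.0005/0.9995 = 1/1999.
Combined Bayes factor of the evidence already in hand = 8 × 1.2 = 9.6.
Odds after that evidence = (1/1999) × 9.6 = 48/9995.
Target odds = 0.995/0.005 = 199.
Need 2.75ⁿ ≥ 199 ÷ (48/9995) = 1989005/48.
2.75¹⁰ ≈24735.9 falls short of 1989005/48 but 2.75¹¹ ≈68023.6 reaches it, so n = 11.

11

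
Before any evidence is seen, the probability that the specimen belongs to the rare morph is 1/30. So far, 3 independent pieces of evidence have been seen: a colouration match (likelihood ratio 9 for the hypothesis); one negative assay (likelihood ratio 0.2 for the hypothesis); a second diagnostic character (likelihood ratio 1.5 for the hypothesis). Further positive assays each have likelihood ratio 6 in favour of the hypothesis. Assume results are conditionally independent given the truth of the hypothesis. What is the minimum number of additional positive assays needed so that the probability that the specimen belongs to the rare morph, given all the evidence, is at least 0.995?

5

Prior odds = (1/30)/(29/30) = 1/29.
Combined Bayes factor of the evidence already in hand = 9 × 0.2 × 1.5 = 2.7.
Odds after that evidence = (1/29) × 2.7 = 27/290.
Target odds = 0.995/0.005 = 199.
Need 6ⁿ ≥ 199 ÷ (27/290) = 57710/27.
6⁴ = 1296 falls short of 57710/27 but 6⁵ = 7776 reaches it, so n = 5.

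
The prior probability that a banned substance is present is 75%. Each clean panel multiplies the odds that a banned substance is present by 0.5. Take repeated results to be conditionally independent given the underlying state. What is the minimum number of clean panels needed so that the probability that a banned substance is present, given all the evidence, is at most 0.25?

4

Prior odds = 0.75/0.25 = 3.
Likelihood ratio per clean panel = 0.5.
Target posterior odds = 0.25/0.75 = 1/3.
Require 0.5ⁿ ≤ 1/3 ÷ 3 = 1/9.
0.5³ = 0.125 is still above 1/9 but 0.5⁴ = 0.0625 is at or below it, so n = 4.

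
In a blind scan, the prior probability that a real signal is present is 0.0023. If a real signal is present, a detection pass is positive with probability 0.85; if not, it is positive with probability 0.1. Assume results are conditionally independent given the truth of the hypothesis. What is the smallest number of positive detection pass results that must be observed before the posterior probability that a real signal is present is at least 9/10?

Prior odds = 0.0023/0.9977 = 23/9977.
Likelihood ratio of a positive = 0.85/0.1 = 8.5.
Target odds: 0.9 ÷ 0.1 = 9.
Need (23/9977) × 8.5ⁿ ≥ 9, i.e. 8.5ⁿ ≥ 89793/23.
8.5³ = 614.125 falls short of 89793/23 but 8.5⁴ = 5220.0625 reaches it, so n = 4.

4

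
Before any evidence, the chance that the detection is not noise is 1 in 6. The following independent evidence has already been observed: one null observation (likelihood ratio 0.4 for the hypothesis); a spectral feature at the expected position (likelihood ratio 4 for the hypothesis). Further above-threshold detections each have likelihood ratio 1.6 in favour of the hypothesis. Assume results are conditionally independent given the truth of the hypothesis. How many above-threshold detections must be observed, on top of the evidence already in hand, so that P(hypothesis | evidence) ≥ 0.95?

Prior odds = (1/6)/(5/6) = 0.2.
Combined Bayes factor of the evidence already in hand = 0.4 × 4 = 1.6.
Odds after that evidence = 0.2 × 1.6 = 0.32.
Target odds = 0.95/0.05 = 19.
Need 1.6ⁿ ≥ 19 ÷ 0.32 = 59.375.
1.6⁸ = 16777216/390625 falls short of 59.375 but 1.6⁹ = 134217728/1953125 reaches it, so n = 9.

9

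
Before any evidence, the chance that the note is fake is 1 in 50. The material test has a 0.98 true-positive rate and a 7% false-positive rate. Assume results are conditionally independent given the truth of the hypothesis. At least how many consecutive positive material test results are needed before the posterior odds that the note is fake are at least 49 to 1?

Prior odds: 0.02 ÷ 0.98 = 1/49.
Likelihood ratio of a positive result = 0.98/0.07 = 14.
Target odds = 49.
Require 14ⁿ ≥ 49 ÷ (1/49) = 2401.
14² = 196 falls short of 2401 but 14³ = 2744 reaches it, so n = 3.

3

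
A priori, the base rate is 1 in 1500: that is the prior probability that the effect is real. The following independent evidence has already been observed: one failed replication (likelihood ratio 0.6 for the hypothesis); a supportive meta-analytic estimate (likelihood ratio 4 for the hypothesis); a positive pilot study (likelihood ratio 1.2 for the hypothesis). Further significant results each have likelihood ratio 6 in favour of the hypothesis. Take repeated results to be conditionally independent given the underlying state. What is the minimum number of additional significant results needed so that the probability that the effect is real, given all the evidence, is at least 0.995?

Prior odds = (1/1500)/(1499/1500) = 1/1499.
Combined Bayes factor of the evidence already in hand = 0.6 × 4 × 1.2 = 2.88.
Odds after that evidence = (1/1499) × 2.88 = 72/37475.
Target odds = 0.995/0.005 = 199.
Need 6ⁿ ≥ 199 ÷ (72/37475) = 7457525/72.
6⁶ = 46656 falls short of 7457525/72 but 6⁷ = 279936 reaches it, so n = 7.

7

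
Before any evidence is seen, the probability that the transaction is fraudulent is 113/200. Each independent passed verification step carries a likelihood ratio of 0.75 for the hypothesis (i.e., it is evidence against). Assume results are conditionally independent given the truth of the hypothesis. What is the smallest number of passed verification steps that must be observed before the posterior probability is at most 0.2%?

23

Prior odds = 0.565/0.435 = 113/87.
Likelihood ratio per passed verification step = 0.75.
Target odds: 0.002 ÷ 0.998 = 1/499.
Require 0.75ⁿ ≤ 1/499 ÷ (113/87) = 87/56387.
0.75²² ≈0.00178381 is still above 87/56387 but 0.75²³ ≈0.00133786 is at or below it, so n = 23.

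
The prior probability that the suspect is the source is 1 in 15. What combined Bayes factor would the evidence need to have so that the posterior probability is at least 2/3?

Prior odds = (1/15)/(14/15) = 1/14.
Target odds = (2/3)/(1/3) = 2.
Required Bayes factor = 2 ÷ (1/14) = 28.

28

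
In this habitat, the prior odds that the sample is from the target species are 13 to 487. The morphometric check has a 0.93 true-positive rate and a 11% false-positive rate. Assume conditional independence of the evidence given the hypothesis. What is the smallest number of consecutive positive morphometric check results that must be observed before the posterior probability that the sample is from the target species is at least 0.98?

4

Prior odds = 13/487.
Likelihood ratio of a positive result = 0.93/0.11 = 93/11.
Target odds: 0.98 ÷ 0.02 = 49.
Require (93/11)ⁿ ≥ 49 ÷ (13/487) = 23863/13.
(93/11)³ = 804357/1331 falls short of 23863/13 but (93/11)⁴ = 74805201/14641 reaches it, so n = 4.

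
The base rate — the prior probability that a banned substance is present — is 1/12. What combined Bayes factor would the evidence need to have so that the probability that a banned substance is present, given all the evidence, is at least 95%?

209

Prior odds = (1/12)/(11/12) = 1/11.
Target odds = 0.95/0.05 = 19.
Required Bayes factor = 19 ÷ (1/11) = 209.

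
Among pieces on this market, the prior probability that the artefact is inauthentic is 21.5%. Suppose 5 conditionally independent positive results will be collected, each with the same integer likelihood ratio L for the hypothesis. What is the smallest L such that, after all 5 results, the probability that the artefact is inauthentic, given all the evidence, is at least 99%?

Prior odds = 0.215/0.785 = 43/157.
Target odds = 0.99/0.01 = 99.
Need L⁵ ≥ 99 ÷ (43/157) = 15543/43.
3⁵ = 243 < 15543/43 ≤ 1024 = 4⁵, so L = 4.

4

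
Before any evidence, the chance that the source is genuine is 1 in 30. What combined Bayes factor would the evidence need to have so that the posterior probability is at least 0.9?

Prior odds = (1/30)/(29/30) = 1/29.
Target odds = 0.9/0.1 = 9.
Required Bayes factor = 9 ÷ (1/29) = 261.

261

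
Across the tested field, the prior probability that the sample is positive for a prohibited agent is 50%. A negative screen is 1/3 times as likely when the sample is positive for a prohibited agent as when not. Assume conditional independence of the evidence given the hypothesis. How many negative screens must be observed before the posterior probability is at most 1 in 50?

Prior odds: 0.5 ÷ 0.5 = 1.
Likelihood ratio per negative screen = 1/3.
Target posterior odds = 0.02/0.98 = 1/49.
Need 1 × (1/3)ⁿ ≤ 1/49, i.e. (1/3)ⁿ ≤ 1/49.
(1/3)³ = 1/27 is still above 1/49 but (1/3)⁴ = 1/81 is at or below it, so n = 4.

4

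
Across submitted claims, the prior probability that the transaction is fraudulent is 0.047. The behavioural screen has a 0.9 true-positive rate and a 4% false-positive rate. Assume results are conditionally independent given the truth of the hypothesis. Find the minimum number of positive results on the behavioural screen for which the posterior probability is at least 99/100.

Prior odds: 0.047 ÷ 0.953 = 47/953.
Likelihood ratio of a positive result = 0.9/0.04 = 22.5.
Target odds: 0.99 ÷ 0.01 = 99.
Need (47/953) × 22.5ⁿ ≥ 99, i.e. 22.5ⁿ ≥ 94347/47.
22.5² = 506.25 falls short of 94347/47 but 22.5³ = 11390.625 reaches it, so n = 3.

3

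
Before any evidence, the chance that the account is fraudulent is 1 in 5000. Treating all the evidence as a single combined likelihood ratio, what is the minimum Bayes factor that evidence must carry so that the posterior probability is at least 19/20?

94981

Prior odds = 0.0002/0.9998 = 1/4999.
Target odds = 0.95/0.05 = 19.
Required Bayes factor = 19 ÷ (1/4999) = 94981.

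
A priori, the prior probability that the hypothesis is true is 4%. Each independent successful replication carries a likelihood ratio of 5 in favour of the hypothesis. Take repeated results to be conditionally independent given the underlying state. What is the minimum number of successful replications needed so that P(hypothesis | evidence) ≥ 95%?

4

Prior odds: 0.04 ÷ 0.96 = 1/24.
Likelihood ratio per successful replication = 5.
Target odds: 0.95 ÷ 0.05 = 19.
Need (1/24) × 5ⁿ ≥ 19, i.e. 5ⁿ ≥ 456.
5³ = 125 falls short of 456 but 5⁴ = 625 reaches it, so n = 4.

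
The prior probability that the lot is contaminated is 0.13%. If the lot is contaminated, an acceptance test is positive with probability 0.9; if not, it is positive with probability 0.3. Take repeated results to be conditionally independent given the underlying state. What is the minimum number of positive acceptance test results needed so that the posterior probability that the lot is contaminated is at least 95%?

Prior odds = 0.0013/0.9987 = 13/9987.
Likelihood ratio of a positive = 0.9/0.3 = 3.
Target posterior odds = 0.95/0.05 = 19.
Need (13/9987) × 3ⁿ ≥ 19, i.e. 3ⁿ ≥ 189753/13.
3⁸ = 6561 falls short of 189753/13 but 3⁹ = 19683 reaches it, so n = 9.

9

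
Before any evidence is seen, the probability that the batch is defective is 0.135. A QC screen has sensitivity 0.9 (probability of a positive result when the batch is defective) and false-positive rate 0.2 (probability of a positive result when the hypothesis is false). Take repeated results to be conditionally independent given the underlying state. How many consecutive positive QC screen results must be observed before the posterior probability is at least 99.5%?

Prior odds = 0.135/0.865 = 27/173.
Likelihood ratio of a positive result = 0.9/0.2 = 4.5.
Target odds: 0.995 ÷ 0.005 = 199.
Need (27/173) × 4.5ⁿ ≥ 199, i.e. 4.5ⁿ ≥ 34427/27.
4.5⁴ = 410.0625 falls short of 34427/27 but 4.5⁵ = 1845.28125 reaches it, so n = 5.

5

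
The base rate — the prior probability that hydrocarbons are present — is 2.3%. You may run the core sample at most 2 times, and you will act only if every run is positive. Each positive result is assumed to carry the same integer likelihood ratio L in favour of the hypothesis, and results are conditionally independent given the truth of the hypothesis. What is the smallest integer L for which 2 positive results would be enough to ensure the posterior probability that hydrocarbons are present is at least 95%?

Prior odds = 0.023/0.977 = 23/977.
Target odds = 0.95/0.05 = 19.
Need L² ≥ 19 ÷ (23/977) = 18563/23.
28² = 784 < 18563/23 ≤ 841 = 29², so L = 29.

29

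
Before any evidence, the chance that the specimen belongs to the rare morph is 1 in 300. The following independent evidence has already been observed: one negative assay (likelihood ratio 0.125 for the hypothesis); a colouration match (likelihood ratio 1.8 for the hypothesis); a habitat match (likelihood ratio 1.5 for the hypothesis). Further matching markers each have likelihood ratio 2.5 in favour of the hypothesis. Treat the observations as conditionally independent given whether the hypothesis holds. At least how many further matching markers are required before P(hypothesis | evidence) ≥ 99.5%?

Prior odds = (1/300)/(299/300) = 1/299.
Combined Bayes factor of the evidence already in hand = 0.125 × 1.8 × 1.5 = 0.3375.
Odds after that evidence = (1/299) × 0.3375 = 27/23920.
Target odds = 0.995/0.005 = 199.
Need 2.5ⁿ ≥ 199 ÷ (27/23920) = 4760080/27.
2.5¹³ ≈149012 falls short of 4760080/27 but 2.5¹⁴ ≈372529 reaches it, so n = 14.

14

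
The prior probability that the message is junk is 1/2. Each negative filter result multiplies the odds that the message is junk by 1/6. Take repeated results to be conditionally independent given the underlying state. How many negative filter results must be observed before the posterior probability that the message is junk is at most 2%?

3

Prior odds: 0.5 ÷ 0.5 = 1.
Likelihood ratio per negative filter result = 1/6.
Target odds: 0.02 ÷ 0.98 = 1/49.
Need 1 × (1/6)ⁿ ≤ 1/49, i.e. (1/6)ⁿ ≤ 1/49.
(1/6)² = 1/36 is still above 1/49 but (1/6)³ = 1/216 is at or below it, so n = 3.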